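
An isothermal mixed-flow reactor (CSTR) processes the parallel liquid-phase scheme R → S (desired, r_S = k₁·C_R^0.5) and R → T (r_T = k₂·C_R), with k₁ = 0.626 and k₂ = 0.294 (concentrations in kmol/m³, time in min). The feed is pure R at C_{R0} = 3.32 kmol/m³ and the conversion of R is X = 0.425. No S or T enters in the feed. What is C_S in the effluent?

Exit C_R = C_{R0}(1−X) = 3.32×0.575 = 1.909 kmol/m³.
Rates in a CSTR are evaluated at the outlet concentration: r_S = 0.626×1.909^0.5 = 0.8649, r_T = 0.294×1.909 = 0.5612.
Fraction of consumed R going to S: r_S/(r_S+r_T) = 0.6065.
C_S = 0.6065·C_{R0}·X = 0.6065×3.32×0.425 = 0.856 kmol/m³.

0.856 kmol/m³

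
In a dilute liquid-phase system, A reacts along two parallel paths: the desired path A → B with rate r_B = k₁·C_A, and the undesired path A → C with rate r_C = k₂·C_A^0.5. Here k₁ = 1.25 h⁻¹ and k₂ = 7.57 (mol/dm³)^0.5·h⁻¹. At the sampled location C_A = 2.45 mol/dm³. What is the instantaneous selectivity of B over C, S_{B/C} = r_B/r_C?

S_{B/C} = r_B/r_C = (k₁·C_A)/(k₂·C_A^0.5) = (k₁/k₂)·C_A^0.5.
= (1.25×2.450) / (7.57×2.450^0.5) = 3.062/11.85 = 0.258.
Since the desired path is higher order in A, keeping C_A high (PFR or concentrated feed) favours B.

0.258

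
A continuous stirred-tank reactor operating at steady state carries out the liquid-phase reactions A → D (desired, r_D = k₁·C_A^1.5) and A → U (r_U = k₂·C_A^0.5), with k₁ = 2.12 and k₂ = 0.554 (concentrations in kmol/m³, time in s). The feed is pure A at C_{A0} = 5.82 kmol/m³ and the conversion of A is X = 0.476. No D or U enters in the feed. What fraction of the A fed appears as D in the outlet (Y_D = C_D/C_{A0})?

Exit C_A = C_{A0}(1−X) = 5.82×0.524 = 3.050 kmol/m³.
Rates in a CSTR are evaluated at the outlet concentration: r_D = 2.12×3.050^1.5 = 11.29, r_U = 0.554×3.050^0.5 = 0.9675.
Fraction of consumed A going to D: r_D/(r_D+r_U) = 0.9211.
C_D = 0.9211·C_{A0}·X = 0.9211×5.82×0.476 = 2.55 kmol/m³; Y_D = C_D/C_{A0} = 0.438.

0.438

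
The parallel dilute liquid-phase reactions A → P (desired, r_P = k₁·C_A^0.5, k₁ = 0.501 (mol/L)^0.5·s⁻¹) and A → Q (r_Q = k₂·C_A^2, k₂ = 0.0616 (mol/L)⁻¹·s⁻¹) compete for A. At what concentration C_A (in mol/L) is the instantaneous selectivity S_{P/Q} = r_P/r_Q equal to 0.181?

S_{P/Q} = (k₁/k₂)·C_A^-1.5 ⇒ C_A = (S·k₂/k₁)^(1/(-1.5)).
= (0.181×0.0616/0.501)^(-0.6667) = (0.02225)^(-0.6667) = 12.6 mol/L.

12.6 mol/L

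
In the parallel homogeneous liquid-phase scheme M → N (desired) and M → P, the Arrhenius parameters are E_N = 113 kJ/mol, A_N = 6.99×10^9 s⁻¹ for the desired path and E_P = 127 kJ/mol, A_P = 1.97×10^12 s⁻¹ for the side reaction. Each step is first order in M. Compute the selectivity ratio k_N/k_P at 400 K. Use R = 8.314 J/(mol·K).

k_N/k_P = (A_N/A_P)·exp[−(E_N−E_P)/(RT)] = (A_N/A_P)·exp[(E_P−E_N)/(RT)].
(E_P−E_N)/(RT) = (127−113)×10³/(8.314×400) = 14000/3326 = 4.210.
k_N/k_P = (6.99×10^9/1.97×10^12)·exp(4.210) = 0.003548 × 67.34 = 0.239.
Since E_N < E_P, lowering the temperature improves selectivity toward N.

0.239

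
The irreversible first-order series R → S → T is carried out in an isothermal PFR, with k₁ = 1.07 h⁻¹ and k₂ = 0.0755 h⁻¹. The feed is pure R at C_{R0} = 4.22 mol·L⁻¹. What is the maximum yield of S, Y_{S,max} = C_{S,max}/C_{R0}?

0.818

For a first-order series the maximum intermediate yield is C_{S,max}/C_{R0} = (k₁/k₂)^[k₂/(k₂−k₁)].
= (1.07/0.0755)^(0.0755/(0.0755−1.07)) = (14.17)^(-0.07592) = 0.8177.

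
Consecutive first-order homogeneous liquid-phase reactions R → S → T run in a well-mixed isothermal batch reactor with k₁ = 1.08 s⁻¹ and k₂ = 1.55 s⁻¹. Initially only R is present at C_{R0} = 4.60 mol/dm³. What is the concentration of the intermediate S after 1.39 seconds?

The intermediate concentration in a first-order A→B→C sequence is C_S = k₁C_{R0}(e^(−k₁t) − e^(−k₂t))/(k₂−k₁).
e^(−k₁t) = e^(−1.08×1.39) = e^(−1.501) = 0.2229; e^(−k₂t) = e^(−2.155) = 0.1160.
C_S = 1.08×4.60/(1.55−1.08) × (0.2229−0.1160) = 10.57×0.1069 = 1.130 mol/dm³.

1.13 mol/dm³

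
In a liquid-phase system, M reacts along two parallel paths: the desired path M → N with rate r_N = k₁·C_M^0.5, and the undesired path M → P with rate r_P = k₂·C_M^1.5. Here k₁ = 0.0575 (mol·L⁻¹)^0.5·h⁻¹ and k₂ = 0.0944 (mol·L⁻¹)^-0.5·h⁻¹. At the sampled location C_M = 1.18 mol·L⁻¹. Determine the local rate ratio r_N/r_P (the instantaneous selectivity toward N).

0.516

S_{N/P} = r_N/r_P = (k₁·C_M^0.5)/(k₂·C_M^1.5) = (k₁/k₂)·C_M⁻¹.
= (0.0575×1.180^0.5) / (0.0944×1.180^1.5) = 0.06246/0.1210 = 0.516.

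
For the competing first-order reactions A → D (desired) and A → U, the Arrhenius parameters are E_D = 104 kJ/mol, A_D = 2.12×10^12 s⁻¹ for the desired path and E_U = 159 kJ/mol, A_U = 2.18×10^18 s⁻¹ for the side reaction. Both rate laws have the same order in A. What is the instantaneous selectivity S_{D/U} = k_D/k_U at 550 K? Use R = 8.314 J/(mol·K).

0.163

Since both paths have the same order in A, the concentration cancels and S_{D/U} = k_D/k_U = (A_D/A_U)·exp[(E_U−E_D)/(RT)].
(E_U−E_D)/(RT) = (159−104)×10³/(8.314×550) = 55000/4573 = 12.03.
k_D/k_U = (2.12×10^12/2.18×10^18)·exp(12.03) = 9.725×10^-7 × 1.674×10^5 = 0.163.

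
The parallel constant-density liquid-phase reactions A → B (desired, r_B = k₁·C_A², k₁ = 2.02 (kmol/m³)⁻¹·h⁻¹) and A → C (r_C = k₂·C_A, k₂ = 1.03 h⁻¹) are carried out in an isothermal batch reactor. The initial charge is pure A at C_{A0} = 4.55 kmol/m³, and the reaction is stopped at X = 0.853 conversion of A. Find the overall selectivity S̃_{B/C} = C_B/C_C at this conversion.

C_A = C_{A0}(1−X) = 0.6689 kmol/m³.
Along a PFR/batch, dC_C/dC_A = −r_C/(r_B+r_C) = −k₂/(k₂+k₁·C_A).
Integrating from C_{A0} to C_A: C_C = (1.03/2.02)·ln[(1.03+2.02·4.55)/(1.03+2.02·0.669)] = 0.5099·ln(10.22/2.381) = 0.7429 kmol/m³.
Then C_B = (C_{A0}−C_A) − C_C = 3.881 − 0.7429 = 3.138 kmol/m³.
S̃_{B/C} = C_B/C_C = 3.138/0.7429 = 4.22.

4.22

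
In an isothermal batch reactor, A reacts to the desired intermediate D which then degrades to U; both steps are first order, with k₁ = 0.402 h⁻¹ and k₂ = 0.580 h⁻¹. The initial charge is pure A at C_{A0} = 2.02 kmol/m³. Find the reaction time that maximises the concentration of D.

2.06 h

Setting dC_D/dt = 0 gives t_opt = ln(k₂/k₁)/(k₂−k₁).
= ln(0.580/0.402)/(0.580−0.402) = ln(1.443)/0.1780 = 0.3666/0.1780 = 2.06 h.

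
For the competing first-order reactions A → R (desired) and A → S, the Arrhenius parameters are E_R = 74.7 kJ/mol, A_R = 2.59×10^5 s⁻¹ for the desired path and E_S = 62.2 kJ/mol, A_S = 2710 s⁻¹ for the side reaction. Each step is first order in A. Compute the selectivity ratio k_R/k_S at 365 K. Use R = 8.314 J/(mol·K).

Since both paths have the same order in A, the concentration cancels and S_{R/S} = k_R/k_S = (A_R/A_S)·exp[(E_S−E_R)/(RT)].
(E_S−E_R)/(RT) = (62.2−74.7)×10³/(8.314×365) = -12500/3035 = -4.119.
k_R/k_S = (2.59×10^5/2710)·exp(-4.119) = 95.57 × 0.01626 = 1.55.
Since E_R > E_S, raising the temperature improves selectivity toward R.

1.55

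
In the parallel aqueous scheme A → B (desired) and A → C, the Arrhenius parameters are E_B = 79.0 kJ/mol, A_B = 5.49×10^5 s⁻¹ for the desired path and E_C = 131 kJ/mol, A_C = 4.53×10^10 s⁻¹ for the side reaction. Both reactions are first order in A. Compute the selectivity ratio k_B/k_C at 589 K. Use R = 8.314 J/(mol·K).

0.496

Since both paths have the same order in A, the concentration cancels and S_{B/C} = k_B/k_C = (A_B/A_C)·exp[(E_C−E_B)/(RT)].
(E_C−E_B)/(RT) = (131−79.0)×10³/(8.314×589) = 52000/4897 = 10.62.
k_B/k_C = (5.49×10^5/4.53×10^10)·exp(10.62) = 1.212×10^-5 × 40899 = 0.496.
Since E_B < E_C, lowering the temperature improves selectivity toward B.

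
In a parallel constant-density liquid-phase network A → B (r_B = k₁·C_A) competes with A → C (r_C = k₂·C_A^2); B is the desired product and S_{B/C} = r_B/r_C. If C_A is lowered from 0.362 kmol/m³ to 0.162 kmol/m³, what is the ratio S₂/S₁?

S_{B/C} = (k₁/k₂)·C_A⁻¹, so S₂/S₁ = (C_{A,2}/C_{A,1})⁻¹.
= 0.362/0.162 = 2.23.

2.23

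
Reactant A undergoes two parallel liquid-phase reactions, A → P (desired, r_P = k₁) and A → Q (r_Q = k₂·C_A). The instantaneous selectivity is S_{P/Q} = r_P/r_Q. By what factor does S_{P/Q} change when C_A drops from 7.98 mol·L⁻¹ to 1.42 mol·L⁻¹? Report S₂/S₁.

S_{P/Q} = (k₁/k₂)·C_A⁻¹, so S₂/S₁ = (C_{A,2}/C_{A,1})⁻¹.
= 7.98/1.42 = 5.62.

5.62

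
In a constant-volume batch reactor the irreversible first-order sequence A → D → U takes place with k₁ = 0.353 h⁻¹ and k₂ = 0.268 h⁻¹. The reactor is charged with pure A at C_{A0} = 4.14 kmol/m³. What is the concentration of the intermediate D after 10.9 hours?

For first-order series with pure A initially, C_D(t) = k₁C_{A0}/(k₂−k₁)·(e^(−k₁t) − e^(−k₂t)).
e^(−k₁t) = e^(−0.353×10.9) = e^(−3.848) = 0.02133; e^(−k₂t) = e^(−2.921) = 0.05387.
C_D = 0.353×4.14/(0.268−0.353) × (0.02133−0.05387) = (-17.19)×(-0.03254) = 0.5595 kmol/m³.

0.559 kmol/m³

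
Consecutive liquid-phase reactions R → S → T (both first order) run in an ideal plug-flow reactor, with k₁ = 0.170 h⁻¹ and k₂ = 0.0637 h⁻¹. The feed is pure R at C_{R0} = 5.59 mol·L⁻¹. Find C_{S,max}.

At the optimum, C_{S,max}/C_{R0} = (k₁/k₂)^[k₂/(k₂−k₁)].
= (0.170/0.0637)^(0.0637/(0.0637−0.170)) = (2.669)^(-0.5992) = 0.5553.
C_{S,max} = 0.5553×5.59 = 3.10 mol·L⁻¹.

3.10 mol·L⁻¹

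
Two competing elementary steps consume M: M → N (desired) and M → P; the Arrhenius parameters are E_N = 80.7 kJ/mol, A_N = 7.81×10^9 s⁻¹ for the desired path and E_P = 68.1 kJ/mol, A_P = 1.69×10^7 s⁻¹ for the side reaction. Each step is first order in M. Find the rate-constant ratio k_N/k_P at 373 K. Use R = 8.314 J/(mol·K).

7.95

k_N/k_P = (A_N/A_P)·exp[−(E_N−E_P)/(RT)] = (A_N/A_P)·exp[(E_P−E_N)/(RT)].
(E_P−E_N)/(RT) = (68.1−80.7)×10³/(8.314×373) = -12600/3101 = -4.063.
k_N/k_P = (7.81×10^9/1.69×10^7)·exp(-4.063) = 462.1 × 0.01720 = 7.95.
Since E_N > E_P, raising the temperature improves selectivity toward N.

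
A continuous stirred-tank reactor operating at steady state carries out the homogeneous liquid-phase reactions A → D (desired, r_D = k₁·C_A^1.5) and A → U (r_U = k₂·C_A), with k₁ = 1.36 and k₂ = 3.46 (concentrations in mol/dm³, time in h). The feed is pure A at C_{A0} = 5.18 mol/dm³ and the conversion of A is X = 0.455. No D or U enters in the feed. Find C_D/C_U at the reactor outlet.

Exit C_A = C_{A0}(1−X) = 5.18×0.545 = 2.823 mol/dm³.
A CSTR operates uniformly at the exit composition, giving r_D = 6.451 and r_U = 9.768 (each k·C_A^n at C_A = 2.823).
Overall selectivity = C_D/C_U = r_Dτ/(r_Uτ) = r_D/r_U = 0.660.

0.660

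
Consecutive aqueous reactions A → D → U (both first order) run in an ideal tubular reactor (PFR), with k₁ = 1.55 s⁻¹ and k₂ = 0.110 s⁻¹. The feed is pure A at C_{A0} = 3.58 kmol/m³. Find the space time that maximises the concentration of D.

For first-order series the maximum of C_D occurs at τ_opt = ln(k₂/k₁)/(k₂−k₁).
= ln(0.110/1.55)/(0.110−1.55) = ln(0.07097)/-1.440 = -2.646/-1.440 = 1.84 s.

1.84 s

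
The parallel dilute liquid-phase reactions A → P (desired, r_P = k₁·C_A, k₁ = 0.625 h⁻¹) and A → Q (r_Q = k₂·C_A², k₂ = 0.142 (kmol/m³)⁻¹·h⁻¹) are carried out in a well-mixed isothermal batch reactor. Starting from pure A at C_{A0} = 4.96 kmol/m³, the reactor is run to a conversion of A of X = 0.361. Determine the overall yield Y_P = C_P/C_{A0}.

C_A = C_{A0}(1−X) = 3.169 kmol/m³.
Along a PFR/batch, dC_P/dC_A = −r_P/(r_P+r_Q) = −k₁/(k₁+k₂·C_A).
Integrating from C_{A0} to C_A: C_P = (0.625/0.142)·ln[(0.625+0.142·4.96)/(0.625+0.142·3.17)] = 4.401·ln(1.329/1.075) = 0.9344 kmol/m³.
Y_P = C_P/C_{A0} = 0.9344/4.96 = 0.188.

0.188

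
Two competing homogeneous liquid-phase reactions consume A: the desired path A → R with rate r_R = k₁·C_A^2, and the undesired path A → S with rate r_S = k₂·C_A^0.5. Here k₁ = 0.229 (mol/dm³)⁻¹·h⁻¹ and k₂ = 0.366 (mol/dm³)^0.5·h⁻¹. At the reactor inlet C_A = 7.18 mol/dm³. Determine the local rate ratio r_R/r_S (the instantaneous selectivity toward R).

S_{R/S} = r_R/r_S = (k₁·C_A^2)/(k₂·C_A^0.5) = (k₁/k₂)·C_A^1.5.
= (0.229×7.180^2) / (0.366×7.180^0.5) = 11.81/0.9807 = 12.0.
Since the desired path is higher order in A, keeping C_A high (PFR or concentrated feed) favours R.

12.0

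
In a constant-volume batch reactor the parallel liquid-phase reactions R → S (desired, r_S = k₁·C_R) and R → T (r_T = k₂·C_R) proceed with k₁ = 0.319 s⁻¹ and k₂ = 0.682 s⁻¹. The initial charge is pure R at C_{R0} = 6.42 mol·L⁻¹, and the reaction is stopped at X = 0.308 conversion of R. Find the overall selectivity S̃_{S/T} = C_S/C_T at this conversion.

0.468

C_R = C_{R0}(1−X) = 4.443 mol·L⁻¹.
Both paths are first order in R, so the instantaneous fraction to S is constant: dC_S/d(−C_R) = k₁/(k₁+k₂) = 0.3187.
C_S = 0.3187·(C_{R0}−C_R) = 0.3187×1.977 = 0.630 mol·L⁻¹.
C_T = (C_{R0}−C_R)−C_S = 1.347 mol·L⁻¹; S̃_{S/T} = 0.6301/1.347 = 0.468.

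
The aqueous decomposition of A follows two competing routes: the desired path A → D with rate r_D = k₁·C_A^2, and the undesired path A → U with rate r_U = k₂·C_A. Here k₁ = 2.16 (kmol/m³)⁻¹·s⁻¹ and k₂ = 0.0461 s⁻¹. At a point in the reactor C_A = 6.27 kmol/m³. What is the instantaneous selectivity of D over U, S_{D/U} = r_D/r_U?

S_{D/U} = r_D/r_U = (k₁·C_A^2)/(k₂·C_A) = (k₁/k₂)·C_A.
= (2.16×6.270^2) / (0.0461×6.270) = 84.92/0.2890 = 294.

294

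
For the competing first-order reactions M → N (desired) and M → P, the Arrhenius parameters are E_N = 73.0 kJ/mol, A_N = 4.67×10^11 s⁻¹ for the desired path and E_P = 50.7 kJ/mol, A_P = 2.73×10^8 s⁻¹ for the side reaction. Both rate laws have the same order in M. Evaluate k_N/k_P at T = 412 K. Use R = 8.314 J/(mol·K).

2.55

k_N/k_P = (A_N/A_P)·exp[−(E_N−E_P)/(RT)] = (A_N/A_P)·exp[(E_P−E_N)/(RT)].
(E_P−E_N)/(RT) = (50.7−73.0)×10³/(8.314×412) = -22300/3425 = -6.510.
k_N/k_P = (4.67×10^11/2.73×10^8)·exp(-6.510) = 1711 × 0.001488 = 2.55.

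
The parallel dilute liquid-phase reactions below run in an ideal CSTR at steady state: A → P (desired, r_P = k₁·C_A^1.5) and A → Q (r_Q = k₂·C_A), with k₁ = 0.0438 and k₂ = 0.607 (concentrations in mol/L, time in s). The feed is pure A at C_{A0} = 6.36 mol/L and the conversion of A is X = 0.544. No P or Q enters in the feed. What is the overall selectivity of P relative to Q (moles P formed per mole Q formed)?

Exit C_A = C_{A0}(1−X) = 6.36×0.456 = 2.900 mol/L.
In a CSTR the entire volume is at exit conditions, so r_P = 0.0438×2.900^1.5 = 0.2163 and r_Q = 0.607×2.900 = 1.760.
Overall selectivity = C_P/C_Q = r_Pτ/(r_Qτ) = r_P/r_Q = 0.123.

0.123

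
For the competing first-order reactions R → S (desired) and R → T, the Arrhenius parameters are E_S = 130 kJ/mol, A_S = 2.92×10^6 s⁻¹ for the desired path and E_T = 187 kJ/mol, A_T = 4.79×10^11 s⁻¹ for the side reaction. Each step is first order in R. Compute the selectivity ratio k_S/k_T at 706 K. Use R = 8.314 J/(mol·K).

0.101

Since both paths have the same order in R, the concentration cancels and S_{S/T} = k_S/k_T = (A_S/A_T)·exp[(E_T−E_S)/(RT)].
(E_T−E_S)/(RT) = (187−130)×10³/(8.314×706) = 57000/5870 = 9.711.
k_S/k_T = (2.92×10^6/4.79×10^11)·exp(9.711) = 6.096×10^-6 × 16497 = 0.101.
Since E_S < E_T, lowering the temperature improves selectivity toward S.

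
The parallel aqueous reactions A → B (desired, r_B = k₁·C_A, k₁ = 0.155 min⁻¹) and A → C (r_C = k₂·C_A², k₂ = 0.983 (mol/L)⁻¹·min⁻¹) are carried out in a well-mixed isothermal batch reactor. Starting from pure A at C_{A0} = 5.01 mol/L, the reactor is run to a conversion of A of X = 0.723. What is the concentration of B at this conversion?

C_A = C_{A0}(1−X) = 1.388 mol/L.
Along a PFR/batch, dC_B/dC_A = −r_B/(r_B+r_C) = −k₁/(k₁+k₂·C_A).
Integrating from C_{A0} to C_A: C_B = (0.155/0.983)·ln[(0.155+0.983·5.01)/(0.155+0.983·1.39)] = 0.1577·ln(5.080/1.519) = 0.1903 mol/L.

0.190 mol/L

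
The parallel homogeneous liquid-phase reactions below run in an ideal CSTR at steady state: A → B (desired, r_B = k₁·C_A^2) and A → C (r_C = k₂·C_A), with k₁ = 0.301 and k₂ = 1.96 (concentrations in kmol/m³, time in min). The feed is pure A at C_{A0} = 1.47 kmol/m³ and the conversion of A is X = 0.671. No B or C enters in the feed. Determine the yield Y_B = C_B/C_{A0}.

0.0464

Exit C_A = C_{A0}(1−X) = 1.47×0.329 = 0.4836 kmol/m³.
A CSTR operates uniformly at the exit composition, giving r_B = 0.07040 and r_C = 0.9479 (each k·C_A^n at C_A = 0.4836).
Fraction of consumed A going to B: r_B/(r_B+r_C) = 0.06914.
C_B = 0.06914·C_{A0}·X = 0.06914×1.47×0.671 = 0.0682 kmol/m³; Y_B = C_B/C_{A0} = 0.0464.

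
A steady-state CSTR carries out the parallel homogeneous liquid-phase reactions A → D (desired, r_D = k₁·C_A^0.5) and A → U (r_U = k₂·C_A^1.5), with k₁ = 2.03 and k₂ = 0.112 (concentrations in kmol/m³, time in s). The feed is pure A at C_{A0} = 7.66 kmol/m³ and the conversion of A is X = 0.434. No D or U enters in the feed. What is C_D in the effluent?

Exit C_A = C_{A0}(1−X) = 7.66×0.566 = 4.336 kmol/m³.
Rates in a CSTR are evaluated at the outlet concentration: r_D = 2.03×4.336^0.5 = 4.227, r_U = 0.112×4.336^1.5 = 1.011.
Fraction of consumed A going to D: r_D/(r_D+r_U) = 0.8070.
C_D = 0.8070·C_{A0}·X = 0.8070×7.66×0.434 = 2.68 kmol/m³.

2.68 kmol/m³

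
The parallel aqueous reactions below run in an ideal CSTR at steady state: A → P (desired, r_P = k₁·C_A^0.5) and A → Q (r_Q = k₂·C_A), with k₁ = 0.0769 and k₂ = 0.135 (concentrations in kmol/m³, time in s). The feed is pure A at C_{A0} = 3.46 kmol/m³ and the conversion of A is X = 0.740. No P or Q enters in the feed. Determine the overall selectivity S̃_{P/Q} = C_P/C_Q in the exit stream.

Exit C_A = C_{A0}(1−X) = 3.46×0.260 = 0.8996 kmol/m³.
A CSTR operates uniformly at the exit composition, giving r_P = 0.07294 and r_Q = 0.1214 (each k·C_A^n at C_A = 0.8996).
Overall selectivity = C_P/C_Q = r_Pτ/(r_Qτ) = r_P/r_Q = 0.601.

0.601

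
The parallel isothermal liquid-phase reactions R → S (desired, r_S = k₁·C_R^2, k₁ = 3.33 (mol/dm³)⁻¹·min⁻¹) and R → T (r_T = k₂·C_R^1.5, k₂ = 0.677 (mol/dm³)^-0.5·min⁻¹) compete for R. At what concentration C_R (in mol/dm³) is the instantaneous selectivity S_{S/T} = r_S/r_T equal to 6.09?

S_{S/T} = (k₁/k₂)·C_R^0.5 ⇒ C_R = (S·k₂/k₁)^(2).
= (6.09×0.677/3.33)^(2) = (1.238)^(2) = 1.53 mol/dm³.

1.53 mol/dm³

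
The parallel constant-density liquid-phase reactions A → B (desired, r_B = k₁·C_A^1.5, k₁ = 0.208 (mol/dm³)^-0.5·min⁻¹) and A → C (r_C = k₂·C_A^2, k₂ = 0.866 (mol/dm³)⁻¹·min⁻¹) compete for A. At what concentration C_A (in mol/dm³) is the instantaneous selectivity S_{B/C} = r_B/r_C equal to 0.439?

S_{B/C} = (k₁/k₂)·C_A^-0.5 ⇒ C_A = (S·k₂/k₁)^(-2).
= (0.439×0.866/0.208)^(-2) = (1.828)^(-2) = 0.299 mol/dm³.

0.299 mol/dm³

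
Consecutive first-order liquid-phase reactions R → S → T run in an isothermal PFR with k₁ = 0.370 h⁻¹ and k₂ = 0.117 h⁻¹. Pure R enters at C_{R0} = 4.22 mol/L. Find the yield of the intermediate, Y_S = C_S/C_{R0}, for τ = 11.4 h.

The intermediate concentration in a first-order A→B→C sequence is C_S = k₁C_{R0}(e^(−k₁τ) − e^(−k₂τ))/(k₂−k₁).
e^(−k₁τ) = e^(−0.370×11.4) = e^(−4.218) = 0.01473; e^(−k₂τ) = e^(−1.334) = 0.2635.
C_S = 0.370×4.22/(0.117−0.370) × (0.01473−0.2635) = (-6.172)×(-0.2487) = 1.535 mol/L.
Y_S = C_S/C_{R0} = 1.535/4.22 = 0.364.

0.364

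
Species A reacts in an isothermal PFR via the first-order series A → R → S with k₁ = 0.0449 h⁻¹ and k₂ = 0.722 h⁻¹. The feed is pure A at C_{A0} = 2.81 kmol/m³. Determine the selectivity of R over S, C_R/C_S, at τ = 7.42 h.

For first-order series with pure A initially, C_R(τ) = k₁C_{A0}/(k₂−k₁)·(e^(−k₁τ) − e^(−k₂τ)).
e^(−k₁τ) = e^(−0.0449×7.42) = e^(−0.3332) = 0.7167; e^(−k₂τ) = e^(−5.357) = 0.004714.
C_R = 0.0449×2.81/(0.722−0.0449) × (0.7167−0.004714) = 0.1863×0.7119 = 0.1327 kmol/m³.
C_A = C_{A0}e^(−k₁τ) = 2.014 kmol/m³, so C_S = C_{A0}−C_A−C_R = 0.6635 kmol/m³; C_R/C_S = 0.200.

0.200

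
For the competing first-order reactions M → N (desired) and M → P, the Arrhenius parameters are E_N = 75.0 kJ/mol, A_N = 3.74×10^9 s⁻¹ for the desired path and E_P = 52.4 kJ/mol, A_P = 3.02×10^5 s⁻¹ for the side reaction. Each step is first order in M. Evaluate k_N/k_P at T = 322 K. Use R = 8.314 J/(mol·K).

Since both paths have the same order in M, the concentration cancels and S_{N/P} = k_N/k_P = (A_N/A_P)·exp[(E_P−E_N)/(RT)].
(E_P−E_N)/(RT) = (52.4−75.0)×10³/(8.314×322) = -22600/2677 = -8.442.
k_N/k_P = (3.74×10^9/3.02×10^5)·exp(-8.442) = 12384 × 2.156×10^-4 = 2.67.
Since E_N > E_P, raising the temperature improves selectivity toward N.

2.67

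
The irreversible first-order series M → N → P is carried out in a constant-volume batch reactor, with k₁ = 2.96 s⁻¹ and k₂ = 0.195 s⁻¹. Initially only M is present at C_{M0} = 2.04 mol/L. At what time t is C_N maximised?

For first-order series the maximum of C_N occurs at t_opt = ln(k₂/k₁)/(k₂−k₁).
= ln(0.195/2.96)/(0.195−2.96) = ln(0.06588)/-2.765 = -2.720/-2.765 = 0.984 s.

0.984 s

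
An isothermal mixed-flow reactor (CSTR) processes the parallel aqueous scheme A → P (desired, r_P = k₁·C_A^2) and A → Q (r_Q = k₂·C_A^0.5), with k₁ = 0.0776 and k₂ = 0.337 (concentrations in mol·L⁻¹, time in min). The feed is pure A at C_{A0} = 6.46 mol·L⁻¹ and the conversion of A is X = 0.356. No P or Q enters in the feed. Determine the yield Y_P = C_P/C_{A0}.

0.235

Exit C_A = C_{A0}(1−X) = 6.46×0.644 = 4.160 mol·L⁻¹.
A CSTR operates uniformly at the exit composition, giving r_P = 1.343 and r_Q = 0.6874 (each k·C_A^n at C_A = 4.160).
Fraction of consumed A going to P: r_P/(r_P+r_Q) = 0.6615.
C_P = 0.6615·C_{A0}·X = 0.6615×6.46×0.356 = 1.52 mol·L⁻¹; Y_P = C_P/C_{A0} = 0.235.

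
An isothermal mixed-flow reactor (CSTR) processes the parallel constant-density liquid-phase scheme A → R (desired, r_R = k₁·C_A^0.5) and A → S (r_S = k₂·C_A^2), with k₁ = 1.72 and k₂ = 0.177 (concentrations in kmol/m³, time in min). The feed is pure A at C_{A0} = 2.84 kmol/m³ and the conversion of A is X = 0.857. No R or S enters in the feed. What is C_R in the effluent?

2.37 kmol/m³

Exit C_A = C_{A0}(1−X) = 2.84×0.143 = 0.4061 kmol/m³.
A CSTR operates uniformly at the exit composition, giving r_R = 1.096 and r_S = 0.02919 (each k·C_A^n at C_A = 0.4061).
Fraction of consumed A going to R: r_R/(r_R+r_S) = 0.9741.
C_R = 0.9741·C_{A0}·X = 0.9741×2.84×0.857 = 2.37 kmol/m³.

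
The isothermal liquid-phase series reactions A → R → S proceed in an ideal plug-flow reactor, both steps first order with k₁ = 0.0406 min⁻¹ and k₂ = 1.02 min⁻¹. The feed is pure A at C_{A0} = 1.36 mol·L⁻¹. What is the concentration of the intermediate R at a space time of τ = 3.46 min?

For first-order series with pure A initially, C_R(τ) = k₁C_{A0}/(k₂−k₁)·(e^(−k₁τ) − e^(−k₂τ)).
e^(−k₁τ) = e^(−0.0406×3.46) = e^(−0.1405) = 0.8689; e^(−k₂τ) = e^(−3.529) = 0.02933.
C_R = 0.0406×1.36/(1.02−0.0406) × (0.8689−0.02933) = 0.05638×0.8396 = 0.04734 mol·L⁻¹.

0.0473 mol·L⁻¹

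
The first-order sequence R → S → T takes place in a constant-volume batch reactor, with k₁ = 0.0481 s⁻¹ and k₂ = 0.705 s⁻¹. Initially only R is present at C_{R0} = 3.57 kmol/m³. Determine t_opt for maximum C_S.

For first-order series the maximum of C_S occurs at t_opt = ln(k₂/k₁)/(k₂−k₁).
= ln(0.705/0.0481)/(0.705−0.0481) = ln(14.66)/0.6569 = 2.685/0.6569 = 4.09 s.

4.09 s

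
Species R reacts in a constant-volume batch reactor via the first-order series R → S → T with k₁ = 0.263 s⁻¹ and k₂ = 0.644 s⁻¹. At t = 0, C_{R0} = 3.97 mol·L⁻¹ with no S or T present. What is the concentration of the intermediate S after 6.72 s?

The intermediate concentration in a first-order A→B→C sequence is C_S = k₁C_{R0}(e^(−k₁t) − e^(−k₂t))/(k₂−k₁).
e^(−k₁t) = e^(−0.263×6.72) = e^(−1.767) = 0.1708; e^(−k₂t) = e^(−4.328) = 0.01320.
C_S = 0.263×3.97/(0.644−0.263) × (0.1708−0.01320) = 2.740×0.1576 = 0.4319 mol·L⁻¹.

0.432 mol·L⁻¹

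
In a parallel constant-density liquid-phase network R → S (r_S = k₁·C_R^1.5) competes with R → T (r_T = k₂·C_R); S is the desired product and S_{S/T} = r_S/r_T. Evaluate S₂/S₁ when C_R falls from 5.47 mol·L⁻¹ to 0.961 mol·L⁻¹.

0.419

S_{S/T} = (k₁/k₂)·C_R^0.5, so S₂/S₁ = (C_{R,2}/C_{R,1})^0.5.
= (0.961/5.47)^0.5 = (0.1757)^0.5 = 0.419.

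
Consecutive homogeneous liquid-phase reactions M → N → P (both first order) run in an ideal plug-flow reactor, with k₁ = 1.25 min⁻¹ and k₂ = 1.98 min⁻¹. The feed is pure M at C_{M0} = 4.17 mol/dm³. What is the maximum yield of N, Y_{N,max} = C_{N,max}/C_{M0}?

0.287

At the optimum, C_{N,max}/C_{M0} = (k₁/k₂)^[k₂/(k₂−k₁)].
= (1.25/1.98)^(1.98/(1.98−1.25)) = (0.6313)^(2.712) = 0.2872.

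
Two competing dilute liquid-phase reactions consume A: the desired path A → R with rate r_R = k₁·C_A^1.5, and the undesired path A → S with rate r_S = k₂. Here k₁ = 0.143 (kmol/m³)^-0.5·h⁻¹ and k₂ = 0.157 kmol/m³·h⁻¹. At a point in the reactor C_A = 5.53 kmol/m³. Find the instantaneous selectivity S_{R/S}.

S_{R/S} = r_R/r_S = (k₁·C_A^1.5)/(k₂) = (k₁/k₂)·C_A^1.5.
= (0.143×5.530^1.5) / (0.157) = 1.860/0.1570 = 11.8.
Since the desired path is higher order in A, keeping C_A high (PFR or concentrated feed) favours R.

11.8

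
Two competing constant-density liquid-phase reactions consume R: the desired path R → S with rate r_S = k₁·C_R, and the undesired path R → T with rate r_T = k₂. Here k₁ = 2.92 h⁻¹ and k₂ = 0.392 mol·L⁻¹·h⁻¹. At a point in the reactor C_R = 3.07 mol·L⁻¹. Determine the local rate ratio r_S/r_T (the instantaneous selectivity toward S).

S_{S/T} = r_S/r_T = (k₁·C_R)/(k₂) = (k₁/k₂)·C_R.
= (2.92×3.070) / (0.392) = 8.964/0.3920 = 22.9.

22.9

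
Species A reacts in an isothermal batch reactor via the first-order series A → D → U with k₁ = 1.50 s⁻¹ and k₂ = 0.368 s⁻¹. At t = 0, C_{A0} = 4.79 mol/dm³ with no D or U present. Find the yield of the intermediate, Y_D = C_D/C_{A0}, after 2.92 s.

The intermediate concentration in a first-order A→B→C sequence is C_D = k₁C_{A0}(e^(−k₁t) − e^(−k₂t))/(k₂−k₁).
e^(−k₁t) = e^(−1.50×2.92) = e^(−4.380) = 0.01253; e^(−k₂t) = e^(−1.075) = 0.3414.
C_D = 1.50×4.79/(0.368−1.50) × (0.01253−0.3414) = (-6.347)×(-0.3289) = 2.088 mol/dm³.
Y_D = C_D/C_{A0} = 2.088/4.79 = 0.436.

0.436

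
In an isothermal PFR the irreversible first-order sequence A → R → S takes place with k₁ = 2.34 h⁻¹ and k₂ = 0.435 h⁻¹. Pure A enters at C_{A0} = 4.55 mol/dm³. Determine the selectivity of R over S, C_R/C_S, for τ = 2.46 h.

0.720

The intermediate concentration in a first-order A→B→C sequence is C_R = k₁C_{A0}(e^(−k₁τ) − e^(−k₂τ))/(k₂−k₁).
e^(−k₁τ) = e^(−2.34×2.46) = e^(−5.756) = 0.003162; e^(−k₂τ) = e^(−1.070) = 0.3430.
C_R = 2.34×4.55/(0.435−2.34) × (0.003162−0.3430) = (-5.589)×(-0.3398) = 1.899 mol/dm³.
C_A = C_{A0}e^(−k₁τ) = 0.01439 mol/dm³, so C_S = C_{A0}−C_A−C_R = 2.636 mol/dm³; C_R/C_S = 0.720.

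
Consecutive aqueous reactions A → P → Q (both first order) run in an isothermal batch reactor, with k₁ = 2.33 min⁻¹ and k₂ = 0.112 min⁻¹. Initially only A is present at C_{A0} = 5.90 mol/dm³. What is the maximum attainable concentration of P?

At the optimum, C_{P,max}/C_{A0} = (k₁/k₂)^[k₂/(k₂−k₁)].
= (2.33/0.112)^(0.112/(0.112−2.33)) = (20.80)^(-0.05050) = 0.8579.
C_{P,max} = 0.8579×5.90 = 5.06 mol/dm³.

5.06 mol/dm³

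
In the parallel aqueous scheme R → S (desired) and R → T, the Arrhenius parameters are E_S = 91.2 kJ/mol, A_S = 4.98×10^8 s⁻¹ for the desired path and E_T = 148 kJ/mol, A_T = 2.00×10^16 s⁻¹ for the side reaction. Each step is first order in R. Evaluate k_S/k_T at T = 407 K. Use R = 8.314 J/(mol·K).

k_S/k_T = (A_S/A_T)·exp[−(E_S−E_T)/(RT)] = (A_S/A_T)·exp[(E_T−E_S)/(RT)].
(E_T−E_S)/(RT) = (148−91.2)×10³/(8.314×407) = 56800/3384 = 16.79.
k_S/k_T = (4.98×10^8/2.00×10^16)·exp(16.79) = 2.490×10^-8 × 1.950×10^7 = 0.486.
Since E_S < E_T, lowering the temperature improves selectivity toward S.

0.486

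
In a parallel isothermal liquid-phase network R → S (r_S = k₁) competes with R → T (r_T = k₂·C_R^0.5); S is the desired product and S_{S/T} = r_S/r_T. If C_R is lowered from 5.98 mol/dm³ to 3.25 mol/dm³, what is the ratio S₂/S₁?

S_{S/T} = (k₁/k₂)·C_R^-0.5, so S₂/S₁ = (C_{R,2}/C_{R,1})^-0.5.
= (3.25/5.98)^(-0.5) = (0.5435)^(-0.5) = 1.36.
Selectivity toward S rises as C_R falls — low-concentration operation is favoured.

1.36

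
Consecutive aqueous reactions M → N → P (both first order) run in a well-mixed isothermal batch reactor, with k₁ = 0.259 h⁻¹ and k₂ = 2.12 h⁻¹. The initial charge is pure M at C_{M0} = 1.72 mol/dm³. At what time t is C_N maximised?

For first-order series the maximum of C_N occurs at t_opt = ln(k₂/k₁)/(k₂−k₁).
= ln(2.12/0.259)/(2.12−0.259) = ln(8.185)/1.861 = 2.102/1.861 = 1.13 h.

1.13 h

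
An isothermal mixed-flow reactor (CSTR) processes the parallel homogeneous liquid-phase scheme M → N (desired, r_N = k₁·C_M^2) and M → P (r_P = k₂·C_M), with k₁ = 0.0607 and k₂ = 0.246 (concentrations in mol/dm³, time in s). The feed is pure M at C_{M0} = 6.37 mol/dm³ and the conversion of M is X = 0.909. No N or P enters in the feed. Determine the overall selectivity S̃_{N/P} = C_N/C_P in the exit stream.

Exit C_M = C_{M0}(1−X) = 6.37×0.0910 = 0.5797 mol/dm³.
In a CSTR the entire volume is at exit conditions, so r_N = 0.0607×0.5797^2 = 0.02040 and r_P = 0.246×0.5797 = 0.1426.
Overall selectivity = C_N/C_P = r_Nτ/(r_Pτ) = r_N/r_P = 0.143.

0.143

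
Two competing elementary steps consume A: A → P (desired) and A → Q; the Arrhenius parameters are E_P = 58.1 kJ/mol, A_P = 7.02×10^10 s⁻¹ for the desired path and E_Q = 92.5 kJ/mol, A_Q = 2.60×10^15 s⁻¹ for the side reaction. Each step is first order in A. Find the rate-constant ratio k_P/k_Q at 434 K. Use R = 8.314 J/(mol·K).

0.373

Since both paths have the same order in A, the concentration cancels and S_{P/Q} = k_P/k_Q = (A_P/A_Q)·exp[(E_Q−E_P)/(RT)].
(E_Q−E_P)/(RT) = (92.5−58.1)×10³/(8.314×434) = 34400/3608 = 9.534.
k_P/k_Q = (7.02×10^10/2.60×10^15)·exp(9.534) = 2.700×10^-5 × 13817 = 0.373.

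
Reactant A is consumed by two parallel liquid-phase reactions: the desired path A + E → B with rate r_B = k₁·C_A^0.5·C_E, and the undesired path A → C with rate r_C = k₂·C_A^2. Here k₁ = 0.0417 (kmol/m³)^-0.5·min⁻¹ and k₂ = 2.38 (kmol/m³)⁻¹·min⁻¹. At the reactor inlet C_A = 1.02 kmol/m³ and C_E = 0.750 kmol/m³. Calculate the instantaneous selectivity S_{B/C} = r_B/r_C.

0.0128

S_{B/C} = r_B/r_C = (k₁·C_A^0.5·C_E)/(k₂·C_A^2) = (k₁/k₂)·C_A^-1.5·C_E.
= (0.0417×1.020^0.5×0.7500) / (2.38×1.020^2) = 0.03159/2.476 = 0.0128.
The undesired path is higher order in A, so low C_A (CSTR or dilute feed) favours B.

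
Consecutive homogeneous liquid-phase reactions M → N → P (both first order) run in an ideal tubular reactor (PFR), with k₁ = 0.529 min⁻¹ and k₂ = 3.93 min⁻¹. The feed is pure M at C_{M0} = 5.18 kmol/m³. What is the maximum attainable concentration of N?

0.510 kmol/m³

Evaluating C_N at τ_opt = ln(k₂/k₁)/(k₂−k₁) gives C_{N,max}/C_{M0} = (k₁/k₂)^[k₂/(k₂−k₁)].
= (0.529/3.93)^(3.93/(3.93−0.529)) = (0.1346)^(1.156) = 0.09854.
C_{N,max} = 0.09854×5.18 = 0.510 kmol/m³.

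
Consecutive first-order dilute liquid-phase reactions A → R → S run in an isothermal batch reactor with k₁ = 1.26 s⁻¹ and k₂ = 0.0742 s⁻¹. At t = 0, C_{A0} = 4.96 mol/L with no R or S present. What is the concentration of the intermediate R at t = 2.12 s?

The intermediate concentration in a first-order A→B→C sequence is C_R = k₁C_{A0}(e^(−k₁t) − e^(−k₂t))/(k₂−k₁).
e^(−k₁t) = e^(−1.26×2.12) = e^(−2.671) = 0.06917; e^(−k₂t) = e^(−0.1573) = 0.8544.
C_R = 1.26×4.96/(0.0742−1.26) × (0.06917−0.8544) = (-5.270)×(-0.7853) = 4.139 mol/L.

4.14 mol/L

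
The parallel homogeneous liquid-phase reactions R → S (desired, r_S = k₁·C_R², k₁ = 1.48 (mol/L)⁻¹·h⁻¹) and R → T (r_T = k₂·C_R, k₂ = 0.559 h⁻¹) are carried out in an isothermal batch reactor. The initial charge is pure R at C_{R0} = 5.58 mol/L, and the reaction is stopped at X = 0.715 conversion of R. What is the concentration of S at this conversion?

C_R = C_{R0}(1−X) = 1.590 mol/L.
Along a PFR/batch, dC_T/dC_R = −r_T/(r_S+r_T) = −k₂/(k₂+k₁·C_R).
Integrating from C_{R0} to C_R: C_T = (0.559/1.48)·ln[(0.559+1.48·5.58)/(0.559+1.48·1.59)] = 0.3777·ln(8.817/2.913) = 0.4184 mol/L.
Then C_S = (C_{R0}−C_R) − C_T = 3.990 − 0.4184 = 3.571 mol/L.

3.57 mol/L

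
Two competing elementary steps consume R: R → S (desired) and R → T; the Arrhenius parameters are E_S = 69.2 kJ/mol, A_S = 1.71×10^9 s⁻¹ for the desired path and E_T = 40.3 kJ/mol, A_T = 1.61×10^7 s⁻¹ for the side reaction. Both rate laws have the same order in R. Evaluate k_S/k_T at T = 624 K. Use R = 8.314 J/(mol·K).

0.404

Since both paths have the same order in R, the concentration cancels and S_{S/T} = k_S/k_T = (A_S/A_T)·exp[(E_T−E_S)/(RT)].
(E_T−E_S)/(RT) = (40.3−69.2)×10³/(8.314×624) = -28900/5188 = -5.571.
k_S/k_T = (1.71×10^9/1.61×10^7)·exp(-5.571) = 106.2 × 0.003808 = 0.404.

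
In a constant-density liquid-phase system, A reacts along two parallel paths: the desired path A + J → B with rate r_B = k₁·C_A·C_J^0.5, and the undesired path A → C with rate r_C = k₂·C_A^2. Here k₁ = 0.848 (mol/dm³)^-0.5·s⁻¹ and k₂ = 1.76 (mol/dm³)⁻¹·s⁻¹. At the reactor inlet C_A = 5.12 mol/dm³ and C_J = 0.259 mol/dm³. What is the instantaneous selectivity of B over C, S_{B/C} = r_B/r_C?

S_{B/C} = r_B/r_C = (k₁·C_A·C_J^0.5)/(k₂·C_A^2) = (k₁/k₂)·C_A⁻¹·C_J^0.5.
= (0.848×5.120×0.2590^0.5) / (1.76×5.120^2) = 2.210/46.14 = 0.0479.
The undesired path is higher order in A, so low C_A (CSTR or dilute feed) favours B.

0.0479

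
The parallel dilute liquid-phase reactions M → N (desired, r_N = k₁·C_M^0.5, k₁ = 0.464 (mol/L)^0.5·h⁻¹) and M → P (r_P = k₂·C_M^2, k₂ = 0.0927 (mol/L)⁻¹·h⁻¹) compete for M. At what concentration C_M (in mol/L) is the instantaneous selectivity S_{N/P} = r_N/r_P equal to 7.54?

S_{N/P} = (k₁/k₂)·C_M^-1.5 ⇒ C_M = (S·k₂/k₁)^(1/(-1.5)).
= (7.54×0.0927/0.464)^(-0.6667) = (1.506)^(-0.6667) = 0.761 mol/L.

0.761 mol/L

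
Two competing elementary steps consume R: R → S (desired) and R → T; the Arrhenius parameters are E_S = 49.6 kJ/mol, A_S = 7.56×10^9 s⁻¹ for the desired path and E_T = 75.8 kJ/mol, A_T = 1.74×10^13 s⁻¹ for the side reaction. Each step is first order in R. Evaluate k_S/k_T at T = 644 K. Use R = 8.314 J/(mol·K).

0.0580

k_S/k_T = (A_S/A_T)·exp[−(E_S−E_T)/(RT)] = (A_S/A_T)·exp[(E_T−E_S)/(RT)].
(E_T−E_S)/(RT) = (75.8−49.6)×10³/(8.314×644) = 26200/5354 = 4.893.
k_S/k_T = (7.56×10^9/1.74×10^13)·exp(4.893) = 4.345×10^-4 × 133.4 = 0.0580.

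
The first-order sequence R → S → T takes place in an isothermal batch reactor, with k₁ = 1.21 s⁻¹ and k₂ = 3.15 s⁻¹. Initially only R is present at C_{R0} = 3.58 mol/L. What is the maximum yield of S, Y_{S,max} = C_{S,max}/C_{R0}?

Evaluating C_S at t_opt = ln(k₂/k₁)/(k₂−k₁) gives C_{S,max}/C_{R0} = (k₁/k₂)^[k₂/(k₂−k₁)].
= (1.21/3.15)^(3.15/(3.15−1.21)) = (0.3841)^(1.624) = 0.2115.

0.211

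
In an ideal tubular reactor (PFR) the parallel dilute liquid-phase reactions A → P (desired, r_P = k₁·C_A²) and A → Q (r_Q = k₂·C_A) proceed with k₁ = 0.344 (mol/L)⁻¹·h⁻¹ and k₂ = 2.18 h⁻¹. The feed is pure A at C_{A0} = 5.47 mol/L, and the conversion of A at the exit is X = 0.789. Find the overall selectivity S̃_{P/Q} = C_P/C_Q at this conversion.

C_A = C_{A0}(1−X) = 1.154 mol/L.
Along a PFR/batch, dC_Q/dC_A = −r_Q/(r_P+r_Q) = −k₂/(k₂+k₁·C_A).
Integrating from C_{A0} to C_A: C_Q = (2.18/0.344)·ln[(2.18+0.344·5.47)/(2.18+0.344·1.15)] = 6.337·ln(4.062/2.577) = 2.883 mol/L.
Then C_P = (C_{A0}−C_A) − C_Q = 4.316 − 2.883 = 1.433 mol/L.
S̃_{P/Q} = C_P/C_Q = 1.433/2.883 = 0.497.

0.497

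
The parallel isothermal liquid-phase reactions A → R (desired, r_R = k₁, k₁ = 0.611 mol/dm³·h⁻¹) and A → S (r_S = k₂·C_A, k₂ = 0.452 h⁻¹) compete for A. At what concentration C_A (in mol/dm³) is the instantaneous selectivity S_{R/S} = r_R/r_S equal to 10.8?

0.125 mol/dm³

S_{R/S} = (k₁/k₂)·C_A⁻¹ ⇒ C_A = (S·k₂/k₁)^(-1).
= (10.8×0.452/0.611)^(-1) = (7.990)^(-1) = 0.125 mol/dm³.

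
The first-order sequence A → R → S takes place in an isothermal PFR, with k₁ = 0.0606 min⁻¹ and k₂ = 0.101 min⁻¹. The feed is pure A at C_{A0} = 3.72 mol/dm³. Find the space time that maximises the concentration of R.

The intermediate peaks when r₁ = r₂, i.e. k₁e^(−k₁τ) = k₂e^(−k₂τ), giving τ_opt = ln(k₂/k₁)/(k₂−k₁).
= ln(0.101/0.0606)/(0.101−0.0606) = ln(1.667)/0.04040 = 0.5108/0.04040 = 12.6 min.

12.6 min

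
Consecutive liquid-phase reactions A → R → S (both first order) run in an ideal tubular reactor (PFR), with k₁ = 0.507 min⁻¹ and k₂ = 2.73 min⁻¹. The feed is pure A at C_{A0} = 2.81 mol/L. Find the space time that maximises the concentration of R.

The intermediate peaks when r₁ = r₂, i.e. k₁e^(−k₁τ) = k₂e^(−k₂τ), giving τ_opt = ln(k₂/k₁)/(k₂−k₁).
= ln(2.73/0.507)/(2.73−0.507) = ln(5.385)/2.223 = 1.684/2.223 = 0.757 min.

0.757 min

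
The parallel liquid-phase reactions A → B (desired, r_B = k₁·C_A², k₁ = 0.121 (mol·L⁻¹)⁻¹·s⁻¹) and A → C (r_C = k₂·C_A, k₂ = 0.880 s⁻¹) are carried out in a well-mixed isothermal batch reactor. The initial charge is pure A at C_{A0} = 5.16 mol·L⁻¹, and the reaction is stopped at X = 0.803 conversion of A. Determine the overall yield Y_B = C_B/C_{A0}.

0.232

C_A = C_{A0}(1−X) = 1.017 mol·L⁻¹.
Along a PFR/batch, dC_C/dC_A = −r_C/(r_B+r_C) = −k₂/(k₂+k₁·C_A).
Integrating from C_{A0} to C_A: C_C = (0.880/0.121)·ln[(0.880+0.121·5.16)/(0.880+0.121·1.02)] = 7.273·ln(1.504/1.003) = 2.948 mol·L⁻¹.
Then C_B = (C_{A0}−C_A) − C_C = 4.143 − 2.948 = 1.195 mol·L⁻¹.
Y_B = C_B/C_{A0} = 1.195/5.16 = 0.232.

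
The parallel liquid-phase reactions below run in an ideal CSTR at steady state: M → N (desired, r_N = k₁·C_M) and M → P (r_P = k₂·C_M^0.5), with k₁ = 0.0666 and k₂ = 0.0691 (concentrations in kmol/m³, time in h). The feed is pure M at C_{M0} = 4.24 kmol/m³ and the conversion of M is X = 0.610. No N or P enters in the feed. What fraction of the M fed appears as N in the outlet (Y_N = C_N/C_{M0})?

0.338

Exit C_M = C_{M0}(1−X) = 4.24×0.390 = 1.654 kmol/m³.
In a CSTR the entire volume is at exit conditions, so r_N = 0.0666×1.654 = 0.1101 and r_P = 0.0691×1.654^0.5 = 0.08886.
Fraction of consumed M going to N: r_N/(r_N+r_P) = 0.5535.
C_N = 0.5535·C_{M0}·X = 0.5535×4.24×0.610 = 1.43 kmol/m³; Y_N = C_N/C_{M0} = 0.338.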